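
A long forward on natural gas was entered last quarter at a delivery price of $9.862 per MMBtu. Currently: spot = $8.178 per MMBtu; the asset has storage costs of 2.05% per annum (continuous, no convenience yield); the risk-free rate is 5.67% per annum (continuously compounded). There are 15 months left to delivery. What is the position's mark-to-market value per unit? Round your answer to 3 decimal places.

Current fair forward for the remaining 15 months: F = S·e^((r + u)·T), (r + u) = 0.0567 + 0.0205 = 0.0772
F = 8.178 · e^(0.0772 × 15/12) = 8.178 × 1.101310 = 9.0065
Value of long forward = (F − K)·e^(−rT) = (9.0065 − 9.862) · e^(−0.0567·15/12)
= -0.8555 × 0.931578 = -0.797

-$0.797 per MMBtu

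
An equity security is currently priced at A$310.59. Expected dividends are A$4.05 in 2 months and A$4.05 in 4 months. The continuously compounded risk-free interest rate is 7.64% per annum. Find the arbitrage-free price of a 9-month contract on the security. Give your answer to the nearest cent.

A$320.49

PV(dividends) I = 4.05·e^(−0.0764·2/12) + 4.05·e^(−0.0764·4/12)
I = 3.9988 + 3.9482 = 7.9470
F = (S − I)·e^(rT) = (310.59 − 7.9470) · e^(0.0764·9/12)
= 302.6430 · e^0.057300 = 302.6430 × 1.058973 = A$320.49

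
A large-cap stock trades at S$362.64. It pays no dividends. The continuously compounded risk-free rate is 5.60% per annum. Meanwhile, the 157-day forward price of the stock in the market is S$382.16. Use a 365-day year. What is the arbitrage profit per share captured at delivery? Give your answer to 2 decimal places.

Fair forward: F* = S·e^(carry·T), with carry = r = 0.0560
F* = 362.64 · e^(0.0560 × 157/365) = 362.64 · e^0.024088 = 362.64 × 1.024380 = S$371.4812
Market S$382.16 > fair S$371.4812: forward overpriced → cash-and-carry (buy spot, short the forward).
At maturity, profit = |F_mkt − F*| = |382.16 − 371.4812| = S$10.68 per share

S$10.68 per share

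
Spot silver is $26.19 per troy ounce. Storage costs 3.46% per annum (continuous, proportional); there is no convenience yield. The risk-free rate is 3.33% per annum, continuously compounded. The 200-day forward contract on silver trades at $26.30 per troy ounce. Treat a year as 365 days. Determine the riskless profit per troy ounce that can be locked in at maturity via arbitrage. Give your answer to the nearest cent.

Fair forward: F* = S·e^(carry·T), with carry = (r + u) = 0.0333 + 0.0346 = 0.0679
F* = 26.19 · e^(0.0679 × 200/365) = 26.19 · e^0.037205 = 26.19 × 1.037906 = $27.1828
Market $26.30 < fair $27.1828: forward underpriced → reverse cash-and-carry (short spot, go long the forward).
At maturity, profit = |F_mkt − F*| = |26.30 − 27.1828| = $0.88 per troy ounce

$0.88 per troy ounce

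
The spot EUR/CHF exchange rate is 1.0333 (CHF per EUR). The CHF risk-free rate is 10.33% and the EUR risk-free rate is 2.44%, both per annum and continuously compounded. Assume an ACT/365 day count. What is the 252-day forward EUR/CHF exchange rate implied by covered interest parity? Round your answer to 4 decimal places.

1.0911

F = S·e^((r_CHF − r_EUR)T) = 1.0333 · e^((0.1033 − 0.0244) × 252/365)
= 1.0333 · e^0.054473 = 1.0333 × 1.055984
F = 1.0911 CHF per EUR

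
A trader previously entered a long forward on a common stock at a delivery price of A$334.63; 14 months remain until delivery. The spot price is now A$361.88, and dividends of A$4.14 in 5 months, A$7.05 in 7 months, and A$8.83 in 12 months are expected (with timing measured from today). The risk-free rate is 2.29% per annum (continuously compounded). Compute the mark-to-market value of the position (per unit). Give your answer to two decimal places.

A$16.38

PV(remaining dividends) I = 4.14·e^(−0.0229·5/12) + 7.05·e^(−0.0229·7/12) + 8.83·e^(−0.0229·12/12) = 19.6872
Current forward F = (S − I)·e^(rT) = (361.88 − 19.6872)·e^(0.0229·14/12) = 342.1928 × 1.027077 = 351.4584
Value (long) = (F − K)·e^(−rT) = (351.4584 − 334.63) × 0.973637 = 16.3848
Value = A$16.38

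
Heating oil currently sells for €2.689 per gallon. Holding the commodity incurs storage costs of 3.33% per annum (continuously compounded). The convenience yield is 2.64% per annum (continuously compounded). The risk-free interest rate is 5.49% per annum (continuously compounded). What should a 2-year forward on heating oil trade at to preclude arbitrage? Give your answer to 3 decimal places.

Net carry = r + u − y = 0.0549 + 0.0333 − 0.0264 = 0.0618
F = S·e^((r+u−y)T) = 2.689 · e^(0.0618 × 2) = 2.689 · e^0.123600
= 2.689 × 1.131563 = €3.043 per gallon

€3.043 per gallon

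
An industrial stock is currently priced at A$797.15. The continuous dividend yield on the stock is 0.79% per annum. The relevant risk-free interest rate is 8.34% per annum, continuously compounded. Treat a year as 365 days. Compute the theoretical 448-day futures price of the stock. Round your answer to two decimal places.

F = S·e^((r − q)T) = 797.15 · e^((0.0834 − 0.0079) × 448/365)
= 797.15 · e^0.092668 = 797.15 × 1.097097
F = A$874.55

A$874.55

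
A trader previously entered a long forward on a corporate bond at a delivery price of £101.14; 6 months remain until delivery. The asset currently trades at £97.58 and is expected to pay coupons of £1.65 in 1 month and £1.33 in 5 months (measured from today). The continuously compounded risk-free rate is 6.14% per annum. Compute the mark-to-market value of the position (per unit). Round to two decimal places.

PV(remaining coupons) I = 1.65·e^(−0.0614·1/12) + 1.33·e^(−0.0614·5/12) = 2.9380
Current forward F = (S − I)·e^(rT) = (97.58 − 2.9380)·e^(0.0614·6/12) = 94.6420 × 1.031176 = 97.5926
Value (long) = (F − K)·e^(−rT) = (97.5926 − 101.14) × 0.969766 = -3.4401
Value = -£3.44

-£3.44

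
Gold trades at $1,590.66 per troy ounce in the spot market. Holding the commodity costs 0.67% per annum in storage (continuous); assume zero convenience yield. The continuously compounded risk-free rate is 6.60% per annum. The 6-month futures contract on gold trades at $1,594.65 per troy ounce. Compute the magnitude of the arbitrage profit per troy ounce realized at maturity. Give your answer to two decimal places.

$54.89 per troy ounce

Fair futures: F* = S·e^(carry·T), with carry = (r + u) = 0.0660 + 0.0067 = 0.0727
F* = 1590.66 · e^(0.0727 × 6/12) = 1590.66 · e^0.03635000 = 1590.66 × 1.03701874 = $1649.5442
Market $1594.65 < fair $1649.5442: forward underpriced → reverse cash-and-carry (short spot, go long the forward).
At maturity, profit = |F_mkt − F*| = |1594.65 − 1649.5442| = $54.89 per troy ounce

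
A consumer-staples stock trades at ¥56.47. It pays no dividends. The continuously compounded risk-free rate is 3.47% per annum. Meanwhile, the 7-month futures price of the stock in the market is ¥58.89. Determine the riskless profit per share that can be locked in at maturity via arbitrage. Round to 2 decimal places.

Fair futures: F* = S·e^(carry·T), with carry = r = 0.0347
F* = 56.47 · e^(0.0347 × 7/12) = 56.47 · e^0.020242 = 56.47 × 1.020448 = ¥57.6247
Market ¥58.89 > fair ¥57.6247: forward overpriced → cash-and-carry (buy spot, short the forward).
At maturity, profit = |F_mkt − F*| = |58.89 − 57.6247| = ¥1.27 per share

¥1.27 per share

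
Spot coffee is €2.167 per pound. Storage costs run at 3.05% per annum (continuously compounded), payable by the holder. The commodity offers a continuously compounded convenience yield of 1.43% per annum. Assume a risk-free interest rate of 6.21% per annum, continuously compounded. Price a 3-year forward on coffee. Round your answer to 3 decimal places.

Net carry = r + u − y = 0.0621 + 0.0305 − 0.0143 = 0.0783
F = S·e^((r+u−y)T) = 2.167 · e^(0.0783 × 3) = 2.167 · e^0.234900
= 2.167 × 1.264782 = €2.741 per pound

€2.741 per pound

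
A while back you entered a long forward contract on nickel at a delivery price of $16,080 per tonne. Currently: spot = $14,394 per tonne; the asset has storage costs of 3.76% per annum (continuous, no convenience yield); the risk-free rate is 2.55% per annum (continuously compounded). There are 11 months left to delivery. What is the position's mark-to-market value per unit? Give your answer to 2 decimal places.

-$809.73 per tonne

Current fair forward for the remaining 11 months: F = S·e^((r + u)·T), (r + u) = 0.0255 + 0.0376 = 0.0631
F = 14394 · e^(0.0631 × 11/12) = 14394 × 1.05954722 = 15251.1227
Value of long forward = (F − K)·e^(−rT) = (15251.1227 − 16080) · e^(−0.0255·11/12)
= -828.8773 × 0.97689608 = -809.73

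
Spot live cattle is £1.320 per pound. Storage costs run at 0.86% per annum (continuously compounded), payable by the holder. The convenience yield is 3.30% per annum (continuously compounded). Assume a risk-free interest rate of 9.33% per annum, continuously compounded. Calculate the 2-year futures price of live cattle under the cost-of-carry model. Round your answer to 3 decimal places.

Net carry = r + u − y = 0.0933 + 0.0086 − 0.0330 = 0.0689
F = S·e^((r+u−y)T) = 1.320 · e^(0.0689 × 2) = 1.320 · e^0.137800
= 1.320 × 1.147746 = £1.515 per pound

£1.515 per pound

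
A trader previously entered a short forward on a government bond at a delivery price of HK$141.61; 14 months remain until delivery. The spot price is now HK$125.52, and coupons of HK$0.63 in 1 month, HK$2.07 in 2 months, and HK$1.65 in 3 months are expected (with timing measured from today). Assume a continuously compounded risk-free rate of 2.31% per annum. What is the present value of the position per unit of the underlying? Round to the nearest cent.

PV(remaining coupons) I = 0.63·e^(−0.0231·1/12) + 2.07·e^(−0.0231·2/12) + 1.65·e^(−0.0231·3/12) = 4.3313
Current forward F = (S − I)·e^(rT) = (125.52 − 4.3313)·e^(0.0231·14/12) = 121.1887 × 1.027316 = 124.4991
Value (long) = (F − K)·e^(−rT) = (124.4991 − 141.61) × 0.973410 = -16.6559
Short position value = −(long value) = HK$16.66

HK$16.66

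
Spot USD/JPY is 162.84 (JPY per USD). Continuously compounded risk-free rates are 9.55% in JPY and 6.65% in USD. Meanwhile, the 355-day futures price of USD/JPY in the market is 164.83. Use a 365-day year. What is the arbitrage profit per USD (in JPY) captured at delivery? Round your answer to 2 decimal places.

2.67 per USD (in JPY)

Fair futures: F* = S·e^(carry·T), with carry = (r_JPY − r_USD) = 0.0955 − 0.0665 = 0.0290
F* = 162.84 · e^(0.0290 × 355/365) = 162.84 · e^0.028205 = 162.84 × 1.028607 = 167.4984
Market 164.83 < fair 167.4984: forward underpriced → reverse cash-and-carry (short spot, go long the forward).
At maturity, profit = |F_mkt − F*| = |164.83 − 167.4984| = 2.67 per USD (in JPY)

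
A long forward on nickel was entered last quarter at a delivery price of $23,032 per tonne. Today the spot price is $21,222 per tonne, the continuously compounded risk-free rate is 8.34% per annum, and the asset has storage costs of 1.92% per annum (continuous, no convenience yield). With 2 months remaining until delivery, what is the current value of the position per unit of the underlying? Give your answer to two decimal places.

Current fair forward for the remaining 2 months: F = S·e^((r + u)·T), (r + u) = 0.0834 + 0.0192 = 0.1026
F = 21222 · e^(0.1026 × 2/12) = 21222 × 1.01724704 = 21588.0167
Value of long forward = (F − K)·e^(−rT) = (21588.0167 − 23032) · e^(−0.0834·2/12)
= -1443.9833 × 0.98619616 = -1424.05

-$1424.05 per tonne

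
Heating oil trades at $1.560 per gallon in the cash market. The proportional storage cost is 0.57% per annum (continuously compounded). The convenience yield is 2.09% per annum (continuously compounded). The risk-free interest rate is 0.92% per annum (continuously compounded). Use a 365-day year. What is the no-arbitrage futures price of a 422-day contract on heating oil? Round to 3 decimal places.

Net carry = r + u − y = 0.0092 + 0.0057 − 0.0209 = -0.0060
F = S·e^((r+u−y)T) = 1.560 · e^(-0.0060 × 422/365) = 1.560 · e^-0.006937
= 1.560 × 0.993087 = $1.549 per gallon

$1.549 per gallon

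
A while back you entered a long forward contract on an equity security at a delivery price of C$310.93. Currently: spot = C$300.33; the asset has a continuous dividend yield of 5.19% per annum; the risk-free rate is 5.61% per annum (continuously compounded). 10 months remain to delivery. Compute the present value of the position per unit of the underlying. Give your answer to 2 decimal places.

-C$9.11

Current fair forward for the remaining 10 months: F = S·e^((r − q)·T), (r − q) = 0.0561 − 0.0519 = 0.0042
F = 300.33 · e^(0.0042 × 10/12) = 300.33 × 1.003506 = 301.3830
Value of long forward = (F − K)·e^(−rT) = (301.3830 − 310.93) · e^(−0.0561·10/12)
= -9.5470 × 0.954326 = -9.11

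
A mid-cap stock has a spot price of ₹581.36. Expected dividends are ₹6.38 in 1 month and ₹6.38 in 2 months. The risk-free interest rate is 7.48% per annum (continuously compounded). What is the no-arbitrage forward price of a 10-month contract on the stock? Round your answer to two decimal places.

PV(dividends) I = 6.38·e^(−0.0748·1/12) + 6.38·e^(−0.0748·2/12)
I = 6.3404 + 6.3010 = 12.6414
F = (S − I)·e^(rT) = (581.36 − 12.6414) · e^(0.0748·10/12)
= 568.7186 · e^0.062333 = 568.7186 × 1.064317 = ₹605.30

₹605.30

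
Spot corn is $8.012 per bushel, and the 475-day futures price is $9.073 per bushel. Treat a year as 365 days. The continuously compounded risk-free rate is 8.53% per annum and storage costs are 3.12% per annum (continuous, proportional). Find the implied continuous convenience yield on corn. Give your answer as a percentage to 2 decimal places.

2.09%

F = S·e^((r+u−y)T) ⇒ (r+u−y) = ln(F/S)/T
ln(9.073/8.012) = 0.124363; /T ⇒ 0.095563
y = r + u − ln(F/S)/T = 0.0853 + 0.0312 − 0.095563 = 0.020937
y = 2.09%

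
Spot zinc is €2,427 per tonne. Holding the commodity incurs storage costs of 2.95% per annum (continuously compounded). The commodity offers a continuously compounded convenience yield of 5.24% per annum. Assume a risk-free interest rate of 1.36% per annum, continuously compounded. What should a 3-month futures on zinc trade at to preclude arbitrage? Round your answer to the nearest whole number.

€2,421 per tonne

Net carry = r + u − y = 0.0136 + 0.0295 − 0.0524 = -0.0093
F = S·e^((r+u−y)T) = 2427 · e^(-0.0093 × 3/12) = 2427 · e^-0.002325
= 2427 × 0.997678 = €2,421 per tonne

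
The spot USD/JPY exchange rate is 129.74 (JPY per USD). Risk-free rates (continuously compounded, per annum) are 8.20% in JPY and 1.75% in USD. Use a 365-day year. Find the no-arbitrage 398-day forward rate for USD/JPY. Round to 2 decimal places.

139.19

F = S·e^((r_JPY − r_USD)T) = 129.74 · e^((0.0820 − 0.0175) × 398/365)
= 129.74 · e^0.070332 = 129.74 × 1.072864
F = 139.19 JPY per USD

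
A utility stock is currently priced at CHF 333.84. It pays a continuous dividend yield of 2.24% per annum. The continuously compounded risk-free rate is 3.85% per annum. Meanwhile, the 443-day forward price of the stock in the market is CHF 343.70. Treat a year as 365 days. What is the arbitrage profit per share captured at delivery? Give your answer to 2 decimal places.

CHF 3.27 per share

Fair forward: F* = S·e^(carry·T), with carry = (r − q) = 0.0385 − 0.0224 = 0.0161
F* = 333.84 · e^(0.0161 × 443/365) = 333.84 · e^0.019541 = 333.84 × 1.019733 = CHF 340.4277
Market CHF 343.70 > fair CHF 340.4277: forward overpriced → cash-and-carry (buy spot, short the forward).
At maturity, profit = |F_mkt − F*| = |343.70 − 340.4277| = CHF 3.27 per share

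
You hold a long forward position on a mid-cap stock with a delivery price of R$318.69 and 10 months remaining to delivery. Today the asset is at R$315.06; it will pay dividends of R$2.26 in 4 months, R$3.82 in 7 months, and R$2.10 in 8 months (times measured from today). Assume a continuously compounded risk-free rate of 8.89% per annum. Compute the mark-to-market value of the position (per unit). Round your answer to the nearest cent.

R$11.33

PV(remaining dividends) I = 2.26·e^(−0.0889·4/12) + 3.82·e^(−0.0889·7/12) + 2.10·e^(−0.0889·8/12) = 7.8001
Current forward F = (S − I)·e^(rT) = (315.06 − 7.8001)·e^(0.0889·10/12) = 307.2599 × 1.076897 = 330.8873
Value (long) = (F − K)·e^(−rT) = (330.8873 − 318.69) × 0.928594 = 11.3263
Value = R$11.33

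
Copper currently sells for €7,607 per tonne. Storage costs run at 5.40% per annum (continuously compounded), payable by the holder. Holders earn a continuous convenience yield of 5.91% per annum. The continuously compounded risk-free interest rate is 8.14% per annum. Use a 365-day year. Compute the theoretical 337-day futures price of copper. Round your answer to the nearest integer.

€8,162 per tonne

Net carry = r + u − y = 0.0814 + 0.0540 − 0.0591 = 0.0763
F = S·e^((r+u−y)T) = 7607 · e^(0.0763 × 337/365) = 7607 · e^0.070447
= 7607 × 1.072988 = €8,162 per tonne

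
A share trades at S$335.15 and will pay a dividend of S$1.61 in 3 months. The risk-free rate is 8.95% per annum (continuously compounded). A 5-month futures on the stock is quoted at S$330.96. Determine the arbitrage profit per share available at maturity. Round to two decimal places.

S$15.29 per share

PV(dividends) I = 1.61·e^(−0.0895·3/12) = 1.5744
Fair futures F* = (S − I)·e^(rT) = (335.15 − 1.5744)·e^0.037292 = 333.5756 × 1.037996 = 346.2501
Market S$330.96 < fair 346.2501: forward underpriced → reverse cash-and-carry (short the stock, invest proceeds at r, pay the dividends, go long the forward).
Profit at T = |F_mkt − F*| = |330.96 − 346.2501| = S$15.29 per share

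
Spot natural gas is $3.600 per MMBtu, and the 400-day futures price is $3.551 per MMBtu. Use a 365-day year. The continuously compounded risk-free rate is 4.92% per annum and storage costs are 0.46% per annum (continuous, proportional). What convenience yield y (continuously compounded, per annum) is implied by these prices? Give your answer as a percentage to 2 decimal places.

F = S·e^((r+u−y)T) ⇒ (r+u−y) = ln(F/S)/T
ln(3.551/3.600) = -0.013705; /T ⇒ -0.012506
y = r + u − ln(F/S)/T = 0.0492 + 0.0046 + 0.012506 = 0.066306
y = 6.63%

6.63%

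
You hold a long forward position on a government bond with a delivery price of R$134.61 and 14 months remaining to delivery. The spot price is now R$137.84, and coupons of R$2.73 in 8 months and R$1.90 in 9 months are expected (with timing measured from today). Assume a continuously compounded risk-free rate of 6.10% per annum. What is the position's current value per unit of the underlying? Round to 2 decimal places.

PV(remaining coupons) I = 2.73·e^(−0.0610·8/12) + 1.90·e^(−0.0610·9/12) = 4.4362
Current forward F = (S − I)·e^(rT) = (137.84 − 4.4362)·e^(0.0610·14/12) = 133.4038 × 1.073760 = 143.2437
Value (long) = (F − K)·e^(−rT) = (143.2437 − 134.61) × 0.931307 = 8.0406
Value = R$8.04

R$8.04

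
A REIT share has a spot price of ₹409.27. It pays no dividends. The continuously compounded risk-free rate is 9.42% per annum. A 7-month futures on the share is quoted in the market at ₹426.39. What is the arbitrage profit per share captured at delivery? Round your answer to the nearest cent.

₹6.00 per share

Fair futures: F* = S·e^(carry·T), with carry = r = 0.0942
F* = 409.27 · e^(0.0942 × 7/12) = 409.27 · e^0.054950 = 409.27 × 1.056488 = ₹432.3888
Market ₹426.39 < fair ₹432.3888: forward underpriced → reverse cash-and-carry (short spot, go long the forward).
At maturity, profit = |F_mkt − F*| = |426.39 − 432.3888| = ₹6.00 per share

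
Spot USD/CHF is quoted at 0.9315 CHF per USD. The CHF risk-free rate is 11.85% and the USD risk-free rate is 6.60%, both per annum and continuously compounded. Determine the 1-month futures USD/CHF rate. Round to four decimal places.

0.9356

F = S·e^((r_CHF − r_USD)T) = 0.9315 · e^((0.1185 − 0.0660) × 1/12)
= 0.9315 · e^0.004375 = 0.9315 × 1.004385
F = 0.9356 CHF per USD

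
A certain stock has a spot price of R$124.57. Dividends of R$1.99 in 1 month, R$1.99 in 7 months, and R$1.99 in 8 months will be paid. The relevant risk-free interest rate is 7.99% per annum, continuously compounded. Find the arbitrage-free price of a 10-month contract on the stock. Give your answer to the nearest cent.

PV(dividends) I = 1.99·e^(−0.0799·1/12) + 1.99·e^(−0.0799·7/12) + 1.99·e^(−0.0799·8/12)
I = 1.9768 + 1.8994 + 1.8868 = 5.7630
F = (S − I)·e^(rT) = (124.57 − 5.7630) · e^(0.0799·10/12)
= 118.8070 · e^0.066583 = 118.8070 × 1.068850 = R$126.99

R$126.99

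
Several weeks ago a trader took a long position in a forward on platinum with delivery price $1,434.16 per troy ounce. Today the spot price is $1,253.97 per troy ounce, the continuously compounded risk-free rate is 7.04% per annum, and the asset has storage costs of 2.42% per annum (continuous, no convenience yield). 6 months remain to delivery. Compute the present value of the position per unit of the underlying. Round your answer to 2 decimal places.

-$115.32 per troy ounce

Current fair forward for the remaining 6 months: F = S·e^((r + u)·T), (r + u) = 0.0704 + 0.0242 = 0.0946
F = 1253.97 · e^(0.0946 × 6/12) = 1253.97 × 1.04843649 = 1314.7079
Value of long forward = (F − K)·e^(−rT) = (1314.7079 − 1434.16) · e^(−0.0704·6/12)
= -119.4521 × 0.96541231 = -115.32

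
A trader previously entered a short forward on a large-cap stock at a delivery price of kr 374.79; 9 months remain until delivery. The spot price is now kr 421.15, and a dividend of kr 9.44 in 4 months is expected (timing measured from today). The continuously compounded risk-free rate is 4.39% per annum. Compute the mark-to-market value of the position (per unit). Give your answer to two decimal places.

PV(remaining dividends) I = 9.44·e^(−0.0439·4/12) = 9.3029
Current forward F = (S − I)·e^(rT) = (421.15 − 9.3029)·e^(0.0439·9/12) = 411.8471 × 1.033473 = 425.6329
Value (long) = (F − K)·e^(−rT) = (425.6329 − 374.79) × 0.967611 = 49.1961
Short position value = −(long value) = -kr 49.20

-kr 49.20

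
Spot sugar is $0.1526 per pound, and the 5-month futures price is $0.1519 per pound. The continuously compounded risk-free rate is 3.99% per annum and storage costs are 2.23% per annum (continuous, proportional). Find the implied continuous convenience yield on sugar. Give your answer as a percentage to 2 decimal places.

F = S·e^((r+u−y)T) ⇒ (r+u−y) = ln(F/S)/T
ln(0.1519/0.1526) = -0.004598; /T ⇒ -0.011035
y = r + u − ln(F/S)/T = 0.0399 + 0.0223 + 0.011035 = 0.073235
y = 7.32%

7.32%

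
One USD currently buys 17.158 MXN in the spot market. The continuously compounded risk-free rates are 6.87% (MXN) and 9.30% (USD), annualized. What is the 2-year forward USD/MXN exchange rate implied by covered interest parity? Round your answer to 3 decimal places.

16.344

F = S·e^((r_MXN − r_USD)T) = 17.158 · e^((0.0687 − 0.0930) × 2)
= 17.158 · e^-0.048600 = 17.158 × 0.952562
F = 16.344 MXN per USD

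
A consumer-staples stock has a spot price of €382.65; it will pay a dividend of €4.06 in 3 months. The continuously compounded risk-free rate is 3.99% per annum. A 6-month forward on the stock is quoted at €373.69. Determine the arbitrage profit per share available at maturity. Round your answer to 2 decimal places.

PV(dividends) I = 4.06·e^(−0.0399·3/12) = 4.0197
Fair forward F* = (S − I)·e^(rT) = (382.65 − 4.0197)·e^0.019950 = 378.6303 × 1.020150 = 386.2597
Market €373.69 < fair 386.2597: forward underpriced → reverse cash-and-carry (short the stock, invest proceeds at r, pay the dividends, go long the forward).
Profit at T = |F_mkt − F*| = |373.69 − 386.2597| = €12.57 per share

€12.57 per share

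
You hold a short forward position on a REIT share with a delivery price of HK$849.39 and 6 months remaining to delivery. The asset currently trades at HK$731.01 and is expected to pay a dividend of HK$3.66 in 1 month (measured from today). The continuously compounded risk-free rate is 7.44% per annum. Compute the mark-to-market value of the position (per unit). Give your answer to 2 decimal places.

HK$91.00

PV(remaining dividends) I = 3.66·e^(−0.0744·1/12) = 3.6374
Current forward F = (S − I)·e^(rT) = (731.01 − 3.6374)·e^(0.0744·6/12) = 727.3726 × 1.037901 = 754.9407
Value (long) = (F − K)·e^(−rT) = (754.9407 − 849.39) × 0.963483 = -91.0003
Short position value = −(long value) = HK$91.00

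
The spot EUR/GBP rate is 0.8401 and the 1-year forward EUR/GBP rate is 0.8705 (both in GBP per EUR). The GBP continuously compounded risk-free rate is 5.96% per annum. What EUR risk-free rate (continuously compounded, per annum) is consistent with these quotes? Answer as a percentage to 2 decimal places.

2.41%

F = S·e^((r_GBP − r_EUR)T) ⇒ r_EUR = r_GBP − ln(F/S)/T
ln(0.8705/0.8401) = 0.035547; /(1) = 0.035547
r_EUR = 0.0596 − 0.035547 = 0.024053
r_EUR = 2.41%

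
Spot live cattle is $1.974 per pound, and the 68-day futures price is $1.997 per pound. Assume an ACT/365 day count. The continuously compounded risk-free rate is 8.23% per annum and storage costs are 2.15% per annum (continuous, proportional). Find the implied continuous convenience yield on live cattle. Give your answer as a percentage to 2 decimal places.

F = S·e^((r+u−y)T) ⇒ (r+u−y) = ln(F/S)/T
ln(1.997/1.974) = 0.011584; /T ⇒ 0.062179
y = r + u − ln(F/S)/T = 0.0823 + 0.0215 − 0.062179 = 0.041621
y = 4.16%

4.16%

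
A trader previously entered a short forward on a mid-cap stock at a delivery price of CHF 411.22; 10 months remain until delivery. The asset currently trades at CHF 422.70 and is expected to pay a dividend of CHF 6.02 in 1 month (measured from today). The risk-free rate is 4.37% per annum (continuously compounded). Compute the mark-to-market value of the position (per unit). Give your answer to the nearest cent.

PV(remaining dividends) I = 6.02·e^(−0.0437·1/12) = 5.9981
Current forward F = (S − I)·e^(rT) = (422.70 − 5.9981)·e^(0.0437·10/12) = 416.7019 × 1.037088 = 432.1565
Value (long) = (F − K)·e^(−rT) = (432.1565 − 411.22) × 0.964238 = 20.1878
Short position value = −(long value) = -CHF 20.19

-CHF 20.19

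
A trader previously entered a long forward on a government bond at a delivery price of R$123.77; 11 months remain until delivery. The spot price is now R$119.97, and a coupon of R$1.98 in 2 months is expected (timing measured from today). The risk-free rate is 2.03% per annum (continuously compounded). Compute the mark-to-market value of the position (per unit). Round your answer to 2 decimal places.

PV(remaining coupons) I = 1.98·e^(−0.0203·2/12) = 1.9733
Current forward F = (S − I)·e^(rT) = (119.97 − 1.9733)·e^(0.0203·11/12) = 117.9967 × 1.018783 = 120.2130
Value (long) = (F − K)·e^(−rT) = (120.2130 − 123.77) × 0.981564 = -3.4914
Value = -R$3.49

-R$3.49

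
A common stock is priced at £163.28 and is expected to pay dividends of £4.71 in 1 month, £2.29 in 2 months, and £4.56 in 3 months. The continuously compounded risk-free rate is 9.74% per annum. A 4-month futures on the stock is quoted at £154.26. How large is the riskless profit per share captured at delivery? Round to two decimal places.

£2.66 per share

PV(dividends) I = 4.71·e^(−0.0974·1/12) + 2.29·e^(−0.0974·2/12) + 4.56·e^(−0.0974·3/12) = 11.3754
Fair futures F* = (S − I)·e^(rT) = (163.28 − 11.3754)·e^0.032467 = 151.9046 × 1.033000 = 156.9175
Market £154.26 < fair 156.9175: forward underpriced → reverse cash-and-carry (short the stock, invest proceeds at r, pay the dividends, go long the forward).
Profit at T = |F_mkt − F*| = |154.26 − 156.9175| = £2.66 per share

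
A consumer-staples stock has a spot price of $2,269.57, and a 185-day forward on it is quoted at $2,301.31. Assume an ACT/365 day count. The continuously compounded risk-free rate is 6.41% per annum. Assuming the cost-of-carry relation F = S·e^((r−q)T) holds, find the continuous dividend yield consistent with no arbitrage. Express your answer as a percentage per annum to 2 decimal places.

From F = S·e^((r−q)T): (r − q) = ln(F/S)/T
ln(2301.31/2269.57) = ln(1.013985) = 0.013888
(r − q) = 0.013888 / (185/365) = 0.027401
q = r − ln(F/S)/T = 0.0641 − 0.027401 = 0.036699
q = 3.67%

3.67%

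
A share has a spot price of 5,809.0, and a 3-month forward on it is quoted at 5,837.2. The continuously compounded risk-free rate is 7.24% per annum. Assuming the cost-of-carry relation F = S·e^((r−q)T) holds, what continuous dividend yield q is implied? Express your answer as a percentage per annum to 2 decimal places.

5.30%

From F = S·e^((r−q)T): (r − q) = ln(F/S)/T
ln(5837.2/5809.0) = ln(1.004855) = 0.004843
(r − q) = 0.004843 / (3/12) = 0.019372
q = r − ln(F/S)/T = 0.0724 − 0.019372 = 0.053028
q = 5.30%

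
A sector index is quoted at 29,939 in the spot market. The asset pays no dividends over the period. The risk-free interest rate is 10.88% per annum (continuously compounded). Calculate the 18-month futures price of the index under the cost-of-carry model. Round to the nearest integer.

35,246

F = S·e^(rT) = 29939 · e^(0.1088 × 18/12)
= 29939 · e^0.163200 = 29939 × 1.177272
F = 35,246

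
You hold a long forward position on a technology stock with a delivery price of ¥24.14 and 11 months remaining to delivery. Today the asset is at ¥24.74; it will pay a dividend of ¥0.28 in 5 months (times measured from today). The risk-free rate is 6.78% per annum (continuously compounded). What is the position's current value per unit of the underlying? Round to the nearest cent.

PV(remaining dividends) I = 0.28·e^(−0.0678·5/12) = 0.2722
Current forward F = (S − I)·e^(rT) = (24.74 − 0.2722)·e^(0.0678·11/12) = 24.4678 × 1.064122 = 26.0367
Value (long) = (F − K)·e^(−rT) = (26.0367 − 24.14) × 0.939742 = 1.7824
Value = ¥1.78

¥1.78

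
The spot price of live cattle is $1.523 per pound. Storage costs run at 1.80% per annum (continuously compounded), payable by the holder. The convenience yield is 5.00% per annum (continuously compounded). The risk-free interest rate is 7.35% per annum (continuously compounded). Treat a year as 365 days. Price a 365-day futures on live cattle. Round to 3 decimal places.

Net carry = r + u − y = 0.0735 + 0.0180 − 0.0500 = 0.0415
F = S·e^((r+u−y)T) = 1.523 · e^(0.0415 × 365/365) = 1.523 · e^0.041500
= 1.523 × 1.042373 = $1.588 per pound

$1.588 per pound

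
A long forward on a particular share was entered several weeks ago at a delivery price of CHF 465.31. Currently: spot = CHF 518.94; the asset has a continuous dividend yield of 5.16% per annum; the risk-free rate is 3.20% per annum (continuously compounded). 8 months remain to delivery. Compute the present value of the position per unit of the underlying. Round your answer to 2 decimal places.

Current fair forward for the remaining 8 months: F = S·e^((r − q)·T), (r − q) = 0.0320 − 0.0516 = -0.0196
F = 518.94 · e^(-0.0196 × 8/12) = 518.94 × 0.987018 = 512.2031
Value of long forward = (F − K)·e^(−rT) = (512.2031 − 465.31) · e^(−0.0320·8/12)
= 46.8931 × 0.978893 = 45.90

CHF 45.90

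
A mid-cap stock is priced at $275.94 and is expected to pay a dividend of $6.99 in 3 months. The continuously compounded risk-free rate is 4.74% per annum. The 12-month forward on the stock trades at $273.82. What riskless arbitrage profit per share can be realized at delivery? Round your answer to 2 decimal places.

$8.27 per share

PV(dividends) I = 6.99·e^(−0.0474·3/12) = 6.9077
Fair forward F* = (S − I)·e^(rT) = (275.94 − 6.9077)·e^0.047400 = 269.0323 × 1.048541 = 282.0914
Market $273.82 < fair 282.0914: forward underpriced → reverse cash-and-carry (short the stock, invest proceeds at r, pay the dividends, go long the forward).
Profit at T = |F_mkt − F*| = |273.82 − 282.0914| = $8.27 per share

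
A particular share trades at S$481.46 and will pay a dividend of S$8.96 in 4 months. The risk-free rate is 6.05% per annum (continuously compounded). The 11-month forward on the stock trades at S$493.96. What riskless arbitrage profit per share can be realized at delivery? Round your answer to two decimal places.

S$5.67 per share

PV(dividends) I = 8.96·e^(−0.0605·4/12) = 8.7811
Fair forward F* = (S − I)·e^(rT) = (481.46 − 8.7811)·e^0.055458 = 472.6789 × 1.057025 = 499.6334
Market S$493.96 < fair 499.6334: forward underpriced → reverse cash-and-carry (short the stock, invest proceeds at r, pay the dividends, go long the forward).
Profit at T = |F_mkt − F*| = |493.96 − 499.6334| = S$5.67 per share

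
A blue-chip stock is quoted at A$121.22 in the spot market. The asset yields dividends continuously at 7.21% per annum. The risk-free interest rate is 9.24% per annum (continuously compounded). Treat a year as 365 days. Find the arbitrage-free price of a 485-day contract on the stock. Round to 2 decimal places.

A$124.53

F = S·e^((r − q)T) = 121.22 · e^((0.0924 − 0.0721) × 485/365)
= 121.22 · e^0.026974 = 121.22 × 1.027341
F = A$124.53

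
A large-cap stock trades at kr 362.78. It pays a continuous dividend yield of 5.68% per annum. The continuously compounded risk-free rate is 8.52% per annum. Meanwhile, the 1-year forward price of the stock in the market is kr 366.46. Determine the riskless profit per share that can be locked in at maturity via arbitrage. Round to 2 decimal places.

kr 6.77 per share

Fair forward: F* = S·e^(carry·T), with carry = (r − q) = 0.0852 − 0.0568 = 0.0284
F* = 362.78 · e^(0.0284 × 1) = 362.78 · e^0.028400 = 362.78 × 1.028807 = kr 373.2306
Market kr 366.46 < fair kr 373.2306: forward underpriced → reverse cash-and-carry (short spot, go long the forward).
At maturity, profit = |F_mkt − F*| = |366.46 − 373.2306| = kr 6.77 per share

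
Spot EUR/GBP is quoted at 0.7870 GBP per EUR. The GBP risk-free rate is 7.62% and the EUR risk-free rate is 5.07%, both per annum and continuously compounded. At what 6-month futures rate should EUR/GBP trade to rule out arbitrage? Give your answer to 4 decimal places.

0.7971

F = S·e^((r_GBP − r_EUR)T) = 0.7870 · e^((0.0762 − 0.0507) × 6/12)
= 0.7870 · e^0.012750 = 0.7870 × 1.012832
F = 0.7971 GBP per EUR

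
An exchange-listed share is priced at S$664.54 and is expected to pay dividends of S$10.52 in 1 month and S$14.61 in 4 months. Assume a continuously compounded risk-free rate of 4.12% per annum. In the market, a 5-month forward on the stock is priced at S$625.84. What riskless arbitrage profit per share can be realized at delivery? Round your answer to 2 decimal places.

S$24.88 per share

PV(dividends) I = 10.52·e^(−0.0412·1/12) + 14.61·e^(−0.0412·4/12) = 24.8947
Fair forward F* = (S − I)·e^(rT) = (664.54 − 24.8947)·e^0.017167 = 639.6453 × 1.017315 = 650.7208
Market S$625.84 < fair 650.7208: forward underpriced → reverse cash-and-carry (short the stock, invest proceeds at r, pay the dividends, go long the forward).
Profit at T = |F_mkt − F*| = |625.84 − 650.7208| = S$24.88 per share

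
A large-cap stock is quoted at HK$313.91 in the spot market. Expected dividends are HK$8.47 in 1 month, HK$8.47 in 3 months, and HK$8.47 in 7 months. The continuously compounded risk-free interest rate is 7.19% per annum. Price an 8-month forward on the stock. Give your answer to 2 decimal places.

PV(dividends) I = 8.47·e^(−0.0719·1/12) + 8.47·e^(−0.0719·3/12) + 8.47·e^(−0.0719·7/12)
I = 8.4194 + 8.3191 + 8.1221 = 24.8606
F = (S − I)·e^(rT) = (313.91 − 24.8606) · e^(0.0719·8/12)
= 289.0494 · e^0.047933 = 289.0494 × 1.049100 = HK$303.24

HK$303.24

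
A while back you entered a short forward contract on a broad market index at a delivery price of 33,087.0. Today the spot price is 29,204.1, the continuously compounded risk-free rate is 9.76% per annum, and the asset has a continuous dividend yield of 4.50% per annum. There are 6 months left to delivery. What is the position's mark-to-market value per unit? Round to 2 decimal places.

Current fair forward for the remaining 6 months: F = S·e^((r − q)·T), (r − q) = 0.0976 − 0.0450 = 0.0526
F = 29204.1 · e^(0.0526 × 6/12) = 29204.1 × 1.02664890 = 29982.3571
Value of long forward = (F − K)·e^(−rT) = (29982.3571 − 33087.0) · e^(−0.0976·6/12)
= -3104.6429 × 0.95237158 = -2956.77
Short position value = −(long value) = 2956.77

2956.77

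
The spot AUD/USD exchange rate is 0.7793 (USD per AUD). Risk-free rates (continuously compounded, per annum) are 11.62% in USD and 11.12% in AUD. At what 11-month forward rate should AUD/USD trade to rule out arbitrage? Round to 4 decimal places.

F = S·e^((r_USD − r_AUD)T) = 0.7793 · e^((0.1162 − 0.1112) × 11/12)
= 0.7793 · e^0.004583 = 0.7793 × 1.004594
F = 0.7829 USD per AUD

0.7829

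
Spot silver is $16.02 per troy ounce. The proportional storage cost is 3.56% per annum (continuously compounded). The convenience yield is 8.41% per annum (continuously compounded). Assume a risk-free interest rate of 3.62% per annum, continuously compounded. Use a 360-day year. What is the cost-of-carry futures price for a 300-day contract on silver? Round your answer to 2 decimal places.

$15.86 per troy ounce

Net carry = r + u − y = 0.0362 + 0.0356 − 0.0841 = -0.0123
F = S·e^((r+u−y)T) = 16.02 · e^(-0.0123 × 300/360) = 16.02 · e^-0.010250
= 16.02 × 0.989802 = $15.86 per troy ounce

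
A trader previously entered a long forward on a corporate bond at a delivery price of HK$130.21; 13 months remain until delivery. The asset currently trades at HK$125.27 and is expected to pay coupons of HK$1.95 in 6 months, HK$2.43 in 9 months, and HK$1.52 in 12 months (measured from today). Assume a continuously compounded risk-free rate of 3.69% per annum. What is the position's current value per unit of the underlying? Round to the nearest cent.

PV(remaining coupons) I = 1.95·e^(−0.0369·6/12) + 2.43·e^(−0.0369·9/12) + 1.52·e^(−0.0369·12/12) = 5.7430
Current forward F = (S − I)·e^(rT) = (125.27 − 5.7430)·e^(0.0369·13/12) = 119.5270 × 1.040785 = 124.4019
Value (long) = (F − K)·e^(−rT) = (124.4019 − 130.21) × 0.960813 = -5.5805
Value = -HK$5.58

-HK$5.58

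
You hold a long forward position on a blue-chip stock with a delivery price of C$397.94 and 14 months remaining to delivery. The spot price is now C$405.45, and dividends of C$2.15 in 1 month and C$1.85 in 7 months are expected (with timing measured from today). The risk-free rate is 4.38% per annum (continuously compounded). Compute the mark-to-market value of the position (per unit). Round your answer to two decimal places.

PV(remaining dividends) I = 2.15·e^(−0.0438·1/12) + 1.85·e^(−0.0438·7/12) = 3.9455
Current forward F = (S − I)·e^(rT) = (405.45 − 3.9455)·e^(0.0438·14/12) = 401.5045 × 1.052428 = 422.5546
Value (long) = (F − K)·e^(−rT) = (422.5546 − 397.94) × 0.950184 = 23.3884
Value = C$23.39

C$23.39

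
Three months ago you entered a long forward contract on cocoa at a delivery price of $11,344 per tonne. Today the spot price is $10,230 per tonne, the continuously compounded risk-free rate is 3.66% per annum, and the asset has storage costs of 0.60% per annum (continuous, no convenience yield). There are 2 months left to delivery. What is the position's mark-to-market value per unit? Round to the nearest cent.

Current fair forward for the remaining 2 months: F = S·e^((r + u)·T), (r + u) = 0.0366 + 0.0060 = 0.0426
F = 10230 · e^(0.0426 × 2/12) = 10230 × 1.00712526 = 10302.8914
Value of long forward = (F − K)·e^(−rT) = (10302.8914 − 11344) · e^(−0.0366·2/12)
= -1041.1086 × 0.99391857 = -1034.78

-$1034.78 per tonne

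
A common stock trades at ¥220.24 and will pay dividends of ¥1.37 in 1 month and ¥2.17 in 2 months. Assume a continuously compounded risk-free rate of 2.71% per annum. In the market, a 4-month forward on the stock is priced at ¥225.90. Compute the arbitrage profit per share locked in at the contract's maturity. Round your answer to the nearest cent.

PV(dividends) I = 1.37·e^(−0.0271·1/12) + 2.17·e^(−0.0271·2/12) = 3.5271
Fair forward F* = (S − I)·e^(rT) = (220.24 − 3.5271)·e^0.009033 = 216.7129 × 1.009074 = 218.6794
Market ¥225.90 > fair 218.6794: forward overpriced → cash-and-carry (borrow at r, buy the stock and collect the dividends, short the forward).
Profit at T = |F_mkt − F*| = |225.90 − 218.6794| = ¥7.22 per share

¥7.22 per share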